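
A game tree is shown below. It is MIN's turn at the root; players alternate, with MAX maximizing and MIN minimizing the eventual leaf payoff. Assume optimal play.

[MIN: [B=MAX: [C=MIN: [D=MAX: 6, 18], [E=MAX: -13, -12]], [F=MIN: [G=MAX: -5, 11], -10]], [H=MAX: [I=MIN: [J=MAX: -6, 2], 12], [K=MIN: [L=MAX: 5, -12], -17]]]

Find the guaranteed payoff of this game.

-10

D (MAX): max(6, 18) = 18
E (MAX): max(-13, -12) = -12
C (MIN): min(18, -12) = -12
G (MAX): max(-5, 11) = 11
F (MIN): min(11, -10) = -10
B (MAX): max(-12, -10) = -10
J (MAX): max(-6, 2) = 2
I (MIN): min(2, 12) = 2
L (MAX): max(5, -12) = 5
K (MIN): min(5, -17) = -17
H (MAX): max(2, -17) = 2
Root (MIN): min(-10, 2) = -10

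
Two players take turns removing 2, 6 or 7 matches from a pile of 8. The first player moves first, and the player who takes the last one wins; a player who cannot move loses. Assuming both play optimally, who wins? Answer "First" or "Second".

First

i:   0  1  2  3  4  5  6  7  8
     L  L  W  W  L  L  W  W  W
Position 8 is W, so the first player wins.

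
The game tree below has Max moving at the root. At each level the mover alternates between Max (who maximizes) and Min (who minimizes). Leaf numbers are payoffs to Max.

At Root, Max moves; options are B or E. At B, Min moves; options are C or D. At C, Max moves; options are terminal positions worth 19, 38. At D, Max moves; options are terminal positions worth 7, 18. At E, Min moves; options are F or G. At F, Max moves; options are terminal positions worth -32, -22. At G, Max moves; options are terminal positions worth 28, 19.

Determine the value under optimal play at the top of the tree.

C (Max): max(19, 38) = 38
D (Max): max(7, 18) = 18
B (Min): min(38, 18) = 18
F (Max): max(-32, -22) = -22
G (Max): max(28, 19) = 28
E (Min): min(-22, 28) = -22
Root (Max): max(18, -22) = 18

18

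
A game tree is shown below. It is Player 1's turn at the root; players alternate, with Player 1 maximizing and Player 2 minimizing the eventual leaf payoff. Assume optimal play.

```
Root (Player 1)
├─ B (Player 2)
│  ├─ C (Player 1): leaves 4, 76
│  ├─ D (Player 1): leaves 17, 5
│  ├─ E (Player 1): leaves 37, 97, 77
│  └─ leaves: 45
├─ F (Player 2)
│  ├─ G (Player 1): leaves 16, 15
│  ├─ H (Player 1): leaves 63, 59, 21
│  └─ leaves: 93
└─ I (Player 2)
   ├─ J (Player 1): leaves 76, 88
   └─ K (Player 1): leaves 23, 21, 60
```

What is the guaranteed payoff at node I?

60

J: max(76, 88) = 88
K: max(23, 21, 60) = 60
I: min(88, 60) = 60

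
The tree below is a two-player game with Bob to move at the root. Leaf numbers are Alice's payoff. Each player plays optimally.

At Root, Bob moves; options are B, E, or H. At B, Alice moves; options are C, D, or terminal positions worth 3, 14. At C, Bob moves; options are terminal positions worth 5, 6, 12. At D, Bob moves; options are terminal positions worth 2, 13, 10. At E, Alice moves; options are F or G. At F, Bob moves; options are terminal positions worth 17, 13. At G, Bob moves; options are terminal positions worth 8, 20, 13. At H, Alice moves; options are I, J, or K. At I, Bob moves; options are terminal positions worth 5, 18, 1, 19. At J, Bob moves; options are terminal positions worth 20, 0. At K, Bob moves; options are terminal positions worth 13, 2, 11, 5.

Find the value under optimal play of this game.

2

C (Bob): min(5, 6, 12) = 5
D (Bob): min(2, 13, 10) = 2
B (Alice): max(5, 2, 3, 14) = 14
F (Bob): min(17, 13) = 13
G (Bob): min(8, 20, 13) = 8
E (Alice): max(13, 8) = 13
I (Bob): min(5, 18, 1, 19) = 1
J (Bob): min(20, 0) = 0
K (Bob): min(13, 2, 11, 5) = 2
H (Alice): max(1, 0, 2) = 2
Root (Bob): min(14, 13, 2) = 2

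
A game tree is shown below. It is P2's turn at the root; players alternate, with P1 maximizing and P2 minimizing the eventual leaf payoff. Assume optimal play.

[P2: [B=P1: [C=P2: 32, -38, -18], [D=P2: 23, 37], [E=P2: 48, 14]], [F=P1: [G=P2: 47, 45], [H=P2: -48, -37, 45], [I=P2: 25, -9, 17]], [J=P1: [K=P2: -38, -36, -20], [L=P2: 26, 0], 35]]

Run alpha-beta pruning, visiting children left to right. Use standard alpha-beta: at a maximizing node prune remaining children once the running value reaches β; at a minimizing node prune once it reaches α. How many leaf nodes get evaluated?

15

C [α=-∞,β=+∞]: v=-38
D [α=-38,β=+∞]: v=23
E [α=23,β=+∞]: v=14
B [α=-∞,β=+∞]: v=23
G [α=-∞,β=23]: v=45
F [α=-∞,β=23]: v=45 after child 1 ≥ β → β-cutoff, skip 2
K [α=-∞,β=23]: v=-38
L [α=-38,β=23]: v=0
J [α=-∞,β=23]: v=35
Root [α=-∞,β=+∞]: v=23
Leaves evaluated: 15 of 21.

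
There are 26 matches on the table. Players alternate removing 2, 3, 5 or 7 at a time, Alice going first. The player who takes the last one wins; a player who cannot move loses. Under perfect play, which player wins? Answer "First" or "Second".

First

Compute winning (W) and losing (L) positions by backward induction:
i:   0  1  2  3  4  5  6  7  8  9 10 11 12 13 14 15 16 17 18 19 20 21 22 23 24 25 26
     L  L  W  W  W  W  W  W  W  L  L  W  W  W  W  W  W  W  L  L  W  W  W  W  W  W  W
Position 26 is W, so the first player wins.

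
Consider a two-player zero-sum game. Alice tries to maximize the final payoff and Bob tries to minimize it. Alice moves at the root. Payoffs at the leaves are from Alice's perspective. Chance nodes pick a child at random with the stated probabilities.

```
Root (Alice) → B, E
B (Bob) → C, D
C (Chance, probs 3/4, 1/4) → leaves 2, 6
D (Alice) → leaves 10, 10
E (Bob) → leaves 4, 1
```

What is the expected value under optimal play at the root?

3

C (Chance): 3/4·2 + 1/4·6 = 3
D (Alice): max(10, 10) = 10
B (Bob): min(3, 10) = 3
E (Bob): min(4, 1) = 1
Root (Alice): max(3, 1) = 3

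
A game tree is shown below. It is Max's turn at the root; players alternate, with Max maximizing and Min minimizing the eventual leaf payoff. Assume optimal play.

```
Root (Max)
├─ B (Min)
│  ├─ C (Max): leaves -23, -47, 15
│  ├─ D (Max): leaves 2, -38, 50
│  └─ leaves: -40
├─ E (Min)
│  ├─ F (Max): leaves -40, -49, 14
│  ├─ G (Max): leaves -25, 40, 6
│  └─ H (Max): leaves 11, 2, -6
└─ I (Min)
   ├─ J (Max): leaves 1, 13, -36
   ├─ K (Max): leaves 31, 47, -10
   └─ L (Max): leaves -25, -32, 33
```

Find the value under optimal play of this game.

13

C (Max): max(-23, -47, 15) = 15
D (Max): max(2, -38, 50) = 50
B (Min): min(15, 50, -40) = -40
F (Max): max(-40, -49, 14) = 14
G (Max): max(-25, 40, 6) = 40
H (Max): max(11, 2, -6) = 11
E (Min): min(14, 40, 11) = 11
J (Max): max(1, 13, -36) = 13
K (Max): max(31, 47, -10) = 47
L (Max): max(-25, -32, 33) = 33
I (Min): min(13, 47, 33) = 13
Root (Max): max(-40, 11, 13) = 13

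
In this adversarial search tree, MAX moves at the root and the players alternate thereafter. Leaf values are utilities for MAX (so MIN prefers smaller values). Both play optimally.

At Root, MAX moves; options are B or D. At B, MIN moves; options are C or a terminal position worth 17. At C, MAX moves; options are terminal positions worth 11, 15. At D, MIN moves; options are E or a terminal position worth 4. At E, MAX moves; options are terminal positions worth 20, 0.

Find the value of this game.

15

C (MAX): max(11, 15) = 15
B (MIN): min(15, 17) = 15
E (MAX): max(20, 0) = 20
D (MIN): min(20, 4) = 4
Root (MAX): max(15, 4) = 15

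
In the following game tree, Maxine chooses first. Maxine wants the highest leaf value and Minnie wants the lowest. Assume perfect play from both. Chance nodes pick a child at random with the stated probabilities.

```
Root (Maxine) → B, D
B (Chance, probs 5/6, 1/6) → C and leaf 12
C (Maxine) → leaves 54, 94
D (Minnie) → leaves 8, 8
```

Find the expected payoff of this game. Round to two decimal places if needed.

80.33

C (Maxine): max(54, 94) = 94
B (Chance): 5/6·94 + 1/6·12 = 80.33
D (Minnie): min(8, 8) = 8
Root (Maxine): max(80.33, 8) = 80.33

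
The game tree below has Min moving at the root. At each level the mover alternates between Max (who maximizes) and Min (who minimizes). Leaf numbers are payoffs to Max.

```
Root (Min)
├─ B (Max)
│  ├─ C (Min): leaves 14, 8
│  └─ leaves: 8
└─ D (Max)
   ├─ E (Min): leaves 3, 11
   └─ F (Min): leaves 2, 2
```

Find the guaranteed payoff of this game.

C (Min): min(14, 8) = 8
B (Max): max(8, 8) = 8
E (Min): min(3, 11) = 3
F (Min): min(2, 2) = 2
D (Max): max(3, 2) = 3
Root (Min): min(8, 3) = 3

3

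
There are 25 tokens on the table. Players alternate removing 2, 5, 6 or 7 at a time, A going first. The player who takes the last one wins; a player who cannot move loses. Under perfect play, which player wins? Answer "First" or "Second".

W/L table (W = player to move can force a win):
i:   0  1  2  3  4  5  6  7  8  9 10 11 12 13 14 15 16 17 18 19 20 21 22 23 24 25
     L  L  W  W  L  W  W  W  W  W  W  W  L  L  W  W  L  W  W  W  W  W  W  W  L  L
Position 25 is L, so the second player wins.

Second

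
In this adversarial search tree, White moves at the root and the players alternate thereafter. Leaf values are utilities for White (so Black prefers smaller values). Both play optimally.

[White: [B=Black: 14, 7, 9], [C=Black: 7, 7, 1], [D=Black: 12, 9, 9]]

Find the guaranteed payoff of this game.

9

B (Black): min(14, 7, 9) = 7
C (Black): min(7, 7, 1) = 1
D (Black): min(12, 9, 9) = 9
Root (White): max(7, 1, 9) = 9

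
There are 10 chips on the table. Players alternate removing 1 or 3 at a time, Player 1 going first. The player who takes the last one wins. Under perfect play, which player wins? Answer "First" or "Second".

Second

Mark each pile size as W (mover wins) or L (mover loses):
i:   0  1  2  3  4  5  6  7  8  9 10
     L  W  L  W  L  W  L  W  L  W  L
Position 10 is L, so the second player wins.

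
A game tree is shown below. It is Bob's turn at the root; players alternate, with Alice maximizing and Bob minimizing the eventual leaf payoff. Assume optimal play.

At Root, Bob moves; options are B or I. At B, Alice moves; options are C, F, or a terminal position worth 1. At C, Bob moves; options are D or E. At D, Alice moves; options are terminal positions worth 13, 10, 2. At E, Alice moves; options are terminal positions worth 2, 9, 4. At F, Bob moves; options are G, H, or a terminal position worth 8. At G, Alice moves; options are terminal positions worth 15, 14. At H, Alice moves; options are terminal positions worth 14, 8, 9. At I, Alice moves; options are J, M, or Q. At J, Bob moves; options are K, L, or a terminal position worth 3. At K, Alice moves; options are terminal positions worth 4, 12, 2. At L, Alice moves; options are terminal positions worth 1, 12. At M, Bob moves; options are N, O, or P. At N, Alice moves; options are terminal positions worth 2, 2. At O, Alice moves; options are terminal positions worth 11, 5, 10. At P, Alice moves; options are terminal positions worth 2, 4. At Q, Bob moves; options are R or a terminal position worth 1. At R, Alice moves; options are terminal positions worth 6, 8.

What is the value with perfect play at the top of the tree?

3

D (Alice): max(13, 10, 2) = 13
E (Alice): max(2, 9, 4) = 9
C (Bob): min(13, 9) = 9
G (Alice): max(15, 14) = 15
H (Alice): max(14, 8, 9) = 14
F (Bob): min(15, 14, 8) = 8
B (Alice): max(9, 8, 1) = 9
K (Alice): max(4, 12, 2) = 12
L (Alice): max(1, 12) = 12
J (Bob): min(12, 12, 3) = 3
N (Alice): max(2, 2) = 2
O (Alice): max(11, 5, 10) = 11
P (Alice): max(2, 4) = 4
M (Bob): min(2, 11, 4) = 2
R (Alice): max(6, 8) = 8
Q (Bob): min(8, 1) = 1
I (Alice): max(3, 2, 1) = 3
Root (Bob): min(9, 3) = 3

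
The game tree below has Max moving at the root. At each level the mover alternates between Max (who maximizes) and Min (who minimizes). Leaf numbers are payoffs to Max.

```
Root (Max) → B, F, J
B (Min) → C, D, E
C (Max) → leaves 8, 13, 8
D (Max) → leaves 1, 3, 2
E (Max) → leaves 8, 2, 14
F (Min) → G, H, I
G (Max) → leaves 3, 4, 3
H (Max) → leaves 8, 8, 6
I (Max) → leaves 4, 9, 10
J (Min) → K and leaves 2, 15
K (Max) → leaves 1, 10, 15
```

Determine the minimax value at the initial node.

4

C (Max): max(8, 13, 8) = 13
D (Max): max(1, 3, 2) = 3
E (Max): max(8, 2, 14) = 14
B (Min): min(13, 3, 14) = 3
G (Max): max(3, 4, 3) = 4
H (Max): max(8, 8, 6) = 8
I (Max): max(4, 9, 10) = 10
F (Min): min(4, 8, 10) = 4
K (Max): max(1, 10, 15) = 15
J (Min): min(15, 2, 15) = 2
Root (Max): max(3, 4, 2) = 4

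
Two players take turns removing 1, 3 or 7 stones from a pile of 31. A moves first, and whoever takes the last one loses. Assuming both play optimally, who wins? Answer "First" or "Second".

i:   0  1  2  3  4  5  6  7  8  9 10 11 12 13 14 15 16 17 18 19 20 21 22 23 24 25 26 27 28 29 30 31
     W  L  W  L  W  L  W  L  W  L  W  L  W  L  W  L  W  L  W  L  W  L  W  L  W  L  W  L  W  L  W  L
Position 31 is L, so the second player wins.

Second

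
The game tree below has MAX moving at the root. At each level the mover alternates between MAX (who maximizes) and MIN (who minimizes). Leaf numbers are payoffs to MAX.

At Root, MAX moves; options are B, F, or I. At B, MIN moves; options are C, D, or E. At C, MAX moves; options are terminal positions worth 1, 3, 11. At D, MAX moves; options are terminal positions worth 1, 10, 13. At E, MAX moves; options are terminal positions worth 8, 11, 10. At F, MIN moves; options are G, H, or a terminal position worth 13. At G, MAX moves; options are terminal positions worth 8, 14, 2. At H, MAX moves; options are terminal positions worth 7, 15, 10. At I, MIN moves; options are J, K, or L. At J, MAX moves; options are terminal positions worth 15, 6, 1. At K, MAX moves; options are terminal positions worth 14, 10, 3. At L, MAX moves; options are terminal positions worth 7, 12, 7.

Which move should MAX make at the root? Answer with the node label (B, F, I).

F

C (MAX): max(1, 3, 11) = 11
D (MAX): max(1, 10, 13) = 13
E (MAX): max(8, 11, 10) = 11
B (MIN): min(11, 13, 11) = 11
G (MAX): max(8, 14, 2) = 14
H (MAX): max(7, 15, 10) = 15
F (MIN): min(14, 15, 13) = 13
J (MAX): max(15, 6, 1) = 15
K (MAX): max(14, 10, 3) = 14
L (MAX): max(7, 12, 7) = 12
I (MIN): min(15, 14, 12) = 12
Root (MAX): max(11, 13, 12) = 13
MAX picks the child with the highest value: F (value 13).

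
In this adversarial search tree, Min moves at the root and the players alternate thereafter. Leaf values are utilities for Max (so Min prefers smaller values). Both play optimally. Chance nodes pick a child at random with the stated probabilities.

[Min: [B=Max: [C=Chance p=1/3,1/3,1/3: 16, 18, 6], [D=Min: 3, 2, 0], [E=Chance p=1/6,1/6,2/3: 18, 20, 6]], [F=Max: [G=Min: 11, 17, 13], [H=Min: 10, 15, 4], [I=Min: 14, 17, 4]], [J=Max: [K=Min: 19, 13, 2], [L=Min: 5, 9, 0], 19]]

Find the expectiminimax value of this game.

11

C (Chance): 1/3·16 + 1/3·18 + 1/3·6 = 13.33
D (Min): min(3, 2, 0) = 0
E (Chance): 1/6·18 + 1/6·20 + 2/3·6 = 10.33
B (Max): max(13.33, 0, 10.33) = 13.33
G (Min): min(11, 17, 13) = 11
H (Min): min(10, 15, 4) = 4
I (Min): min(14, 17, 4) = 4
F (Max): max(11, 4, 4) = 11
K (Min): min(19, 13, 2) = 2
L (Min): min(5, 9, 0) = 0
J (Max): max(2, 0, 19) = 19
Root (Min): min(13.33, 11, 19) = 11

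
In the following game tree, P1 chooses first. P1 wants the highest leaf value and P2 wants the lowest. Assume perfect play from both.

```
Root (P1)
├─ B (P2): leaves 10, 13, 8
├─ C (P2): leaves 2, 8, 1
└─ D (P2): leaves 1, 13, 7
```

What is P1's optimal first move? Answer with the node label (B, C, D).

B

B (P2): min(10, 13, 8) = 8
C (P2): min(2, 8, 1) = 1
D (P2): min(1, 13, 7) = 1
Root (P1): max(8, 1, 1) = 8
P1 picks the child with the highest value: B (value 8).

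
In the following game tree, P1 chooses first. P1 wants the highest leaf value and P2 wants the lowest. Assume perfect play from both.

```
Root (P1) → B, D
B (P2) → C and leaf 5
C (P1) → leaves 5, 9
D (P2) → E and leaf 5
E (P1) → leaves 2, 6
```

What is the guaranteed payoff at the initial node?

5

C (P1): max(5, 9) = 9
B (P2): min(9, 5) = 5
E (P1): max(2, 6) = 6
D (P2): min(6, 5) = 5
Root (P1): max(5, 5) = 5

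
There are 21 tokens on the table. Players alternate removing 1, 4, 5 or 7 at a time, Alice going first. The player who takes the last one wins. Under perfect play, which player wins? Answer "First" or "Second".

First

Compute winning (W) and losing (L) positions by backward induction:
i:   0  1  2  3  4  5  6  7  8  9 10 11 12 13 14 15 16 17 18 19 20 21
     L  W  L  W  W  W  W  W  L  W  L  W  W  W  W  W  L  W  L  W  W  W
Position 21 is W, so the first player wins.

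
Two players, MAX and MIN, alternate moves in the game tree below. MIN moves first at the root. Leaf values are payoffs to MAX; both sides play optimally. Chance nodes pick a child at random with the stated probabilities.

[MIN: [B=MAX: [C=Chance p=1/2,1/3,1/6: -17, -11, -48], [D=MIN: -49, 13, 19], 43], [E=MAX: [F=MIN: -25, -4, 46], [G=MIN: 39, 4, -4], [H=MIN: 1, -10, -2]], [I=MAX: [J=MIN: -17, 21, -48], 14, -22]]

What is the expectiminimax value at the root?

C (Chance): 1/2·-17 + 1/3·-11 + 1/6·-48 = -20.17
D (MIN): min(-49, 13, 19) = -49
B (MAX): max(-20.17, -49, 43) = 43
F (MIN): min(-25, -4, 46) = -25
G (MIN): min(39, 4, -4) = -4
H (MIN): min(1, -10, -2) = -10
E (MAX): max(-25, -4, -10) = -4
J (MIN): min(-17, 21, -48) = -48
I (MAX): max(-48, 14, -22) = 14
Root (MIN): min(43, -4, 14) = -4

-4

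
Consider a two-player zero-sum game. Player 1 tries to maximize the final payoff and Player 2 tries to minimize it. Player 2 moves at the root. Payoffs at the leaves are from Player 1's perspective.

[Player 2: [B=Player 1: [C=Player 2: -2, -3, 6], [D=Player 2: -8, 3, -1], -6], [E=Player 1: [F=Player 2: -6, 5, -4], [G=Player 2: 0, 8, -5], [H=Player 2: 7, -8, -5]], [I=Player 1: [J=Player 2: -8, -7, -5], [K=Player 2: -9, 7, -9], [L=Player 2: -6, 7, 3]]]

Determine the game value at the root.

C (Player 2): min(-2, -3, 6) = -3
D (Player 2): min(-8, 3, -1) = -8
B (Player 1): max(-3, -8, -6) = -3
F (Player 2): min(-6, 5, -4) = -6
G (Player 2): min(0, 8, -5) = -5
H (Player 2): min(7, -8, -5) = -8
E (Player 1): max(-6, -5, -8) = -5
J (Player 2): min(-8, -7, -5) = -8
K (Player 2): min(-9, 7, -9) = -9
L (Player 2): min(-6, 7, 3) = -6
I (Player 1): max(-8, -9, -6) = -6
Root (Player 2): min(-3, -5, -6) = -6

-6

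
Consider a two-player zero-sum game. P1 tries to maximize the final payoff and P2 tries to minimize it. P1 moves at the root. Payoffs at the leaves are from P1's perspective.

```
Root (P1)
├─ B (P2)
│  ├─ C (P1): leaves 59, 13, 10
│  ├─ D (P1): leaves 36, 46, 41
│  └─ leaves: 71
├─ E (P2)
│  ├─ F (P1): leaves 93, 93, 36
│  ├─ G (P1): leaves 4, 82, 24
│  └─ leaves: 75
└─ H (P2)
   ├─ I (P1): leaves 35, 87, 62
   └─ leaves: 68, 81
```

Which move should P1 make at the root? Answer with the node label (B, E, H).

E

C (P1): max(59, 13, 10) = 59
D (P1): max(36, 46, 41) = 46
B (P2): min(59, 46, 71) = 46
F (P1): max(93, 93, 36) = 93
G (P1): max(4, 82, 24) = 82
E (P2): min(93, 82, 75) = 75
I (P1): max(35, 87, 62) = 87
H (P2): min(87, 68, 81) = 68
Root (P1): max(46, 75, 68) = 75
P1 picks the child with the highest value: E (value 75).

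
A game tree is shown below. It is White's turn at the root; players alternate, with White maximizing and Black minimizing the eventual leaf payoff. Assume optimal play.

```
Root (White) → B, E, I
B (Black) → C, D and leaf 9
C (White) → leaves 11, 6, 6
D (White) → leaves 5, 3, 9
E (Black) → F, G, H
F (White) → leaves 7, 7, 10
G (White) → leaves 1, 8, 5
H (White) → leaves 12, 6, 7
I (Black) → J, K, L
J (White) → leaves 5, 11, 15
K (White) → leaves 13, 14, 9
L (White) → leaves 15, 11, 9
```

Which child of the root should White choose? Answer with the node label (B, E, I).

C (White): max(11, 6, 6) = 11
D (White): max(5, 3, 9) = 9
B (Black): min(11, 9, 9) = 9
F (White): max(7, 7, 10) = 10
G (White): max(1, 8, 5) = 8
H (White): max(12, 6, 7) = 12
E (Black): min(10, 8, 12) = 8
J (White): max(5, 11, 15) = 15
K (White): max(13, 14, 9) = 14
L (White): max(15, 11, 9) = 15
I (Black): min(15, 14, 15) = 14
Root (White): max(9, 8, 14) = 14
White picks the child with the highest value: I (value 14).

I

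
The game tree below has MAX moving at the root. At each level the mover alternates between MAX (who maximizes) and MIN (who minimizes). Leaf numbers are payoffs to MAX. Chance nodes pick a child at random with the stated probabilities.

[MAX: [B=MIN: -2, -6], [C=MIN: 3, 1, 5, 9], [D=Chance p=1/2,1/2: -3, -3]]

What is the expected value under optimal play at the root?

1

B (MIN): min(-2, -6) = -6
C (MIN): min(3, 1, 5, 9) = 1
D (Chance): 1/2·-3 + 1/2·-3 = -3
Root (MAX): max(-6, 1, -3) = 1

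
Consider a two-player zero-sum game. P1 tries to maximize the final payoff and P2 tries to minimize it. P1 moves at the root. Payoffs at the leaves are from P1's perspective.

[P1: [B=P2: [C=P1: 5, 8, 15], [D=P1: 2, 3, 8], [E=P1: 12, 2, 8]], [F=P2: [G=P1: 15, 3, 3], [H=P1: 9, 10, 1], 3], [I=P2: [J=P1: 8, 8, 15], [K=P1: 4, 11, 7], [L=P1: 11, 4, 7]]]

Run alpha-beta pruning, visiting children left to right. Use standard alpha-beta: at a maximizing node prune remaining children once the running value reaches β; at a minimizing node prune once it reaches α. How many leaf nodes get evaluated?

21

C [α=-∞,β=+∞]: v=15
D [α=-∞,β=15]: v=8
E [α=-∞,β=8]: v=12 after child 1 ≥ β → β-cutoff, skip 2
B [α=-∞,β=+∞]: v=8
G [α=8,β=+∞]: v=15
H [α=8,β=15]: v=10
F [α=8,β=+∞]: v=3
J [α=8,β=+∞]: v=15
K [α=8,β=15]: v=11
L [α=8,β=11]: v=11 after child 1 ≥ β → β-cutoff, skip 2
I [α=8,β=+∞]: v=11
Root [α=-∞,β=+∞]: v=11
Leaves evaluated: 21 of 25.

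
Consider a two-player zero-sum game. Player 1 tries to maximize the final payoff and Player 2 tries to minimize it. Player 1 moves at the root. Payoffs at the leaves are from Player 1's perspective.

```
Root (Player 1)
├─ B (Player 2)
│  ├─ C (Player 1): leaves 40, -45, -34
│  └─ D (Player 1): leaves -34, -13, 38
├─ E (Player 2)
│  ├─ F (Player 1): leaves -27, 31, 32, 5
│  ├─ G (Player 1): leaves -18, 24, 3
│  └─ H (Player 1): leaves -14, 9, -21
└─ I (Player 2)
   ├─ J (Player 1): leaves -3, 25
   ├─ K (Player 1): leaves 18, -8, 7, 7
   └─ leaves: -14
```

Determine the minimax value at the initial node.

C (Player 1): max(40, -45, -34) = 40
D (Player 1): max(-34, -13, 38) = 38
B (Player 2): min(40, 38) = 38
F (Player 1): max(-27, 31, 32, 5) = 32
G (Player 1): max(-18, 24, 3) = 24
H (Player 1): max(-14, 9, -21) = 9
E (Player 2): min(32, 24, 9) = 9
J (Player 1): max(-3, 25) = 25
K (Player 1): max(18, -8, 7, 7) = 18
I (Player 2): min(25, 18, -14) = -14
Root (Player 1): max(38, 9, -14) = 38

38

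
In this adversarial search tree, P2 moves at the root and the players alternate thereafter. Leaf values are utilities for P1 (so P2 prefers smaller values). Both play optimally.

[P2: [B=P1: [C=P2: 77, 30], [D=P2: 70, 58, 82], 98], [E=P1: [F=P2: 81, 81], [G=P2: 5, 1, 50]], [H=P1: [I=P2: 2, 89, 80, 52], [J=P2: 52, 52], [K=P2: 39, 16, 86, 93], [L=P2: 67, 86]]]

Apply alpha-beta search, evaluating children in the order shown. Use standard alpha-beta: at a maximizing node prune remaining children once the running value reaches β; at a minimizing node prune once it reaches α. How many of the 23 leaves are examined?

C [α=-∞,β=+∞]: v=30
D [α=30,β=+∞]: v=58
B [α=-∞,β=+∞]: v=98
F [α=-∞,β=98]: v=81
G [α=81,β=98]: v=5 after child 1 ≤ α → α-cutoff, skip 2
E [α=-∞,β=98]: v=81
I [α=-∞,β=81]: v=2
J [α=2,β=81]: v=52
K [α=52,β=81]: v=39 after child 1 ≤ α → α-cutoff, skip 3
L [α=52,β=81]: v=67
H [α=-∞,β=81]: v=67
Root [α=-∞,β=+∞]: v=67
Leaves evaluated: 18 of 23.

18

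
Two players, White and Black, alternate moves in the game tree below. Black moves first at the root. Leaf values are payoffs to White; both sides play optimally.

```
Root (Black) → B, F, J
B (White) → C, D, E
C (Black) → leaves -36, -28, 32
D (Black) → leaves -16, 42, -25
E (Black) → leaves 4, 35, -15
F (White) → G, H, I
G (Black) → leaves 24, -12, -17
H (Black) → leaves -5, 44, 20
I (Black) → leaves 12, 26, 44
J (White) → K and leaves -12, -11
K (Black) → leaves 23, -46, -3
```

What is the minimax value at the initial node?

-15

C (Black): min(-36, -28, 32) = -36
D (Black): min(-16, 42, -25) = -25
E (Black): min(4, 35, -15) = -15
B (White): max(-36, -25, -15) = -15
G (Black): min(24, -12, -17) = -17
H (Black): min(-5, 44, 20) = -5
I (Black): min(12, 26, 44) = 12
F (White): max(-17, -5, 12) = 12
K (Black): min(23, -46, -3) = -46
J (White): max(-46, -12, -11) = -11
Root (Black): min(-15, 12, -11) = -15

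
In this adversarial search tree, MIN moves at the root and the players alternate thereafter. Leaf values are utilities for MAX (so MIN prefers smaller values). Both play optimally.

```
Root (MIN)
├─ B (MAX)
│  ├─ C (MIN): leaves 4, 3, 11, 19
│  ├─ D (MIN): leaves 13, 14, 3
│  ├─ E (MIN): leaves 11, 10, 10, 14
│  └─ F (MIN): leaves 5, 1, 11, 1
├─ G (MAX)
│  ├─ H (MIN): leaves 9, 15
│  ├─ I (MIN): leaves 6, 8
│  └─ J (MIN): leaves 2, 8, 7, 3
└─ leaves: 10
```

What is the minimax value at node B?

C: min(4, 3, 11, 19) = 3
D: min(13, 14, 3) = 3
E: min(11, 10, 10, 14) = 10
F: min(5, 1, 11, 1) = 1
B: max(3, 3, 10, 1) = 10

10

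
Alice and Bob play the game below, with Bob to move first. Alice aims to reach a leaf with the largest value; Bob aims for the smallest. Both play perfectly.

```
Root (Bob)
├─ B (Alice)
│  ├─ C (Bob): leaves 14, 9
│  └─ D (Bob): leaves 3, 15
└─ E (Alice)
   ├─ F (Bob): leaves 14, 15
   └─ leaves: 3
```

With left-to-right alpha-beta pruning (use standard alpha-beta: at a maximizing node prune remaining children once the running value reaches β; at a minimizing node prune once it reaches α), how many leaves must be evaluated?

5

C [α=-∞,β=+∞]: v=9
D [α=9,β=+∞]: v=3 after child 1 ≤ α → α-cutoff, skip 1
B [α=-∞,β=+∞]: v=9
F [α=-∞,β=9]: v=14
E [α=-∞,β=9]: v=14 after child 1 ≥ β → β-cutoff, skip 1
Root [α=-∞,β=+∞]: v=9
Leaves evaluated: 5 of 7.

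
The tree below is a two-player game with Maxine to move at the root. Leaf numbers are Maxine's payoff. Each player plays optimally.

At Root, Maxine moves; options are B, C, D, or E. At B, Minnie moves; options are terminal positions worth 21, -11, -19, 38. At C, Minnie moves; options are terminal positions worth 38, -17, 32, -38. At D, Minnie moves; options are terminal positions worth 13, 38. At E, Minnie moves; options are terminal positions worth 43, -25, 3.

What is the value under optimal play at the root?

13

B (Minnie): min(21, -11, -19, 38) = -19
C (Minnie): min(38, -17, 32, -38) = -38
D (Minnie): min(13, 38) = 13
E (Minnie): min(43, -25, 3) = -25
Root (Maxine): max(-19, -38, 13, -25) = 13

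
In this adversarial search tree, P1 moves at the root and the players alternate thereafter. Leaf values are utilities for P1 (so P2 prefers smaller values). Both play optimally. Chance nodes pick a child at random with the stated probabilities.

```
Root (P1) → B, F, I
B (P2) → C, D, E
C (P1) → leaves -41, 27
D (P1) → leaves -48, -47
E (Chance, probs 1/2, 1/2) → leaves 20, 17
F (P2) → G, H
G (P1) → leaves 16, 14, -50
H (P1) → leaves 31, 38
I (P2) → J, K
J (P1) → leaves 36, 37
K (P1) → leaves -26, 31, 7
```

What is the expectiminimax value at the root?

C (P1): max(-41, 27) = 27
D (P1): max(-48, -47) = -47
E (Chance): 1/2·20 + 1/2·17 = 18.5
B (P2): min(27, -47, 18.5) = -47
G (P1): max(16, 14, -50) = 16
H (P1): max(31, 38) = 38
F (P2): min(16, 38) = 16
J (P1): max(36, 37) = 37
K (P1): max(-26, 31, 7) = 31
I (P2): min(37, 31) = 31
Root (P1): max(-47, 16, 31) = 31

31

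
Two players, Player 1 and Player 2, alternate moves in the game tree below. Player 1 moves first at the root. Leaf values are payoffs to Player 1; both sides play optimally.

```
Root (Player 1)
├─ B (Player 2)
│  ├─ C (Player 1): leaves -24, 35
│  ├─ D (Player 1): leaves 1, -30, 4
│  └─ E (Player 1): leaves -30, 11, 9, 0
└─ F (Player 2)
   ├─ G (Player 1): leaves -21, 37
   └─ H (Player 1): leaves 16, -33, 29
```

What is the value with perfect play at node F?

G: max(-21, 37) = 37
H: max(16, -33, 29) = 29
F: min(37, 29) = 29

29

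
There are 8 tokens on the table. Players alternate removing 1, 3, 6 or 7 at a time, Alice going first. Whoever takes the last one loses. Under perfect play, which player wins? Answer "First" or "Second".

Compute winning (W) and losing (L) positions by backward induction:
i:   0  1  2  3  4  5  6  7  8
     W  L  W  L  W  L  W  W  W
Position 8 is W, so the first player wins.

First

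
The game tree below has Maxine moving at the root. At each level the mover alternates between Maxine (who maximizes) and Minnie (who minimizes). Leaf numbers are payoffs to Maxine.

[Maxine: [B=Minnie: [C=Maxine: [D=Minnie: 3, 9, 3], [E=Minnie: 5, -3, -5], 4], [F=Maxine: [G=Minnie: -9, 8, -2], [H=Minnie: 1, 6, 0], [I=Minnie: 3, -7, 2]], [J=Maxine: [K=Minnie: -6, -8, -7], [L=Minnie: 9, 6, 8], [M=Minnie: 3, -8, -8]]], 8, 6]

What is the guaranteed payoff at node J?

6

K: min(-6, -8, -7) = -8
L: min(9, 6, 8) = 6
M: min(3, -8, -8) = -8
J: max(-8, 6, -8) = 6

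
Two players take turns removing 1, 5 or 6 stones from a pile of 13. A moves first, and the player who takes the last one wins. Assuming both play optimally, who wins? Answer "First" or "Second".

Second

W/L table (W = player to move can force a win):
i:   0  1  2  3  4  5  6  7  8  9 10 11 12 13
     L  W  L  W  L  W  W  W  W  W  W  L  W  L
Position 13 is L, so the second player wins.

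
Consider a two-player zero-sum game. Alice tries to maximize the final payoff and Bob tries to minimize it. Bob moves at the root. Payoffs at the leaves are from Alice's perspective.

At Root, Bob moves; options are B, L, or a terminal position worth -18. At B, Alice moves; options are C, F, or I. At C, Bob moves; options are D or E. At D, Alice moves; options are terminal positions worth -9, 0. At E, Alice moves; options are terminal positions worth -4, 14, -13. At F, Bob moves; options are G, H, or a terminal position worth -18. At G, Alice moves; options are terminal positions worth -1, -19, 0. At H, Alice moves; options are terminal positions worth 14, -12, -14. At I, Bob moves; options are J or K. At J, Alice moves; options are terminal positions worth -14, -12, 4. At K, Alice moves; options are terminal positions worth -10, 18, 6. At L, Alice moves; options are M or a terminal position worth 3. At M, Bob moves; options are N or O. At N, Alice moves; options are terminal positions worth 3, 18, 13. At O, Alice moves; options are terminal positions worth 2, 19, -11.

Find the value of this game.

D (Alice): max(-9, 0) = 0
E (Alice): max(-4, 14, -13) = 14
C (Bob): min(0, 14) = 0
G (Alice): max(-1, -19, 0) = 0
H (Alice): max(14, -12, -14) = 14
F (Bob): min(0, 14, -18) = -18
J (Alice): max(-14, -12, 4) = 4
K (Alice): max(-10, 18, 6) = 18
I (Bob): min(4, 18) = 4
B (Alice): max(0, -18, 4) = 4
N (Alice): max(3, 18, 13) = 18
O (Alice): max(2, 19, -11) = 19
M (Bob): min(18, 19) = 18
L (Alice): max(18, 3) = 18
Root (Bob): min(4, 18, -18) = -18

-18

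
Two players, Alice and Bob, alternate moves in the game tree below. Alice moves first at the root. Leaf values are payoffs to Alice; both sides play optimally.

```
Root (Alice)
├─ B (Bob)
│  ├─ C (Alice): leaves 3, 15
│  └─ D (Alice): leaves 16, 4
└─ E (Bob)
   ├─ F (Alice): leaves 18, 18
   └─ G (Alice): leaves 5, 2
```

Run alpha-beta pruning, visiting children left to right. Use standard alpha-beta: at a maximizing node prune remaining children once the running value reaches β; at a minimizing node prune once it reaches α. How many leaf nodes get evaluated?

C [α=-∞,β=+∞]: v=15
D [α=-∞,β=15]: v=16 after child 1 ≥ β → β-cutoff, skip 1
B [α=-∞,β=+∞]: v=15
F [α=15,β=+∞]: v=18
G [α=15,β=18]: v=5
E [α=15,β=+∞]: v=5
Root [α=-∞,β=+∞]: v=15
Leaves evaluated: 7 of 8.

7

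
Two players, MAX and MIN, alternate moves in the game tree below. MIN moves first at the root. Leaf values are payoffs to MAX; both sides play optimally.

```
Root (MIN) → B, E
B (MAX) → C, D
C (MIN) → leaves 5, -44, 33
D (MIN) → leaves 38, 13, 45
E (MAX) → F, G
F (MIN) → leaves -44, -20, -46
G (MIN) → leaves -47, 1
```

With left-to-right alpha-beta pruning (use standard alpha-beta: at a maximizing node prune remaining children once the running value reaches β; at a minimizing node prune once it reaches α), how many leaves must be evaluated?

10

C [α=-∞,β=+∞]: v=-44
D [α=-44,β=+∞]: v=13
B [α=-∞,β=+∞]: v=13
F [α=-∞,β=13]: v=-46
G [α=-46,β=13]: v=-47 after child 1 ≤ α → α-cutoff, skip 1
E [α=-∞,β=13]: v=-46
Root [α=-∞,β=+∞]: v=-46
Leaves evaluated: 10 of 11.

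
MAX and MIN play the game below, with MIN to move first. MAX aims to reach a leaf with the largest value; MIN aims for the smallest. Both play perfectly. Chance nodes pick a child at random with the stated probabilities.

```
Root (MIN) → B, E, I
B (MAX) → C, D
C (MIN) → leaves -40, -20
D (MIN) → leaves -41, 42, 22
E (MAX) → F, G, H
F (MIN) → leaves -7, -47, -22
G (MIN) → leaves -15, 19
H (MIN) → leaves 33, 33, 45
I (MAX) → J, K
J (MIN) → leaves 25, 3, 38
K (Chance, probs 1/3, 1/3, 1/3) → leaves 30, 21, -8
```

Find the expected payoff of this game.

C (MIN): min(-40, -20) = -40
D (MIN): min(-41, 42, 22) = -41
B (MAX): max(-40, -41) = -40
F (MIN): min(-7, -47, -22) = -47
G (MIN): min(-15, 19) = -15
H (MIN): min(33, 33, 45) = 33
E (MAX): max(-47, -15, 33) = 33
J (MIN): min(25, 3, 38) = 3
K (Chance): 1/3·30 + 1/3·21 + 1/3·-8 = 14.33
I (MAX): max(3, 14.33) = 14.33
Root (MIN): min(-40, 33, 14.33) = -40

-40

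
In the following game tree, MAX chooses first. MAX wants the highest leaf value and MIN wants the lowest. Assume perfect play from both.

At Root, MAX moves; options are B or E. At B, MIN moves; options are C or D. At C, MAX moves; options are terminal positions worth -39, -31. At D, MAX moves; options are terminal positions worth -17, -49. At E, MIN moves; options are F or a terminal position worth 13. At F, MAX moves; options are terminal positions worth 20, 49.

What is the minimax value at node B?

-31

C: max(-39, -31) = -31
D: max(-17, -49) = -17
B: min(-31, -17) = -31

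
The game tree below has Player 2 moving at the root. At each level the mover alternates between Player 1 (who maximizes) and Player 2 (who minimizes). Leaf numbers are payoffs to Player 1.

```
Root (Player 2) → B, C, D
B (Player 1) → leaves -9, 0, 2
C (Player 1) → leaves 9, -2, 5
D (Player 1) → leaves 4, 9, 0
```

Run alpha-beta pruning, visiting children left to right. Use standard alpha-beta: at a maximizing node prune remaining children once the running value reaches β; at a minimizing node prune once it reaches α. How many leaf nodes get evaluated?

5

B [α=-∞,β=+∞]: v=2
C [α=-∞,β=2]: v=9 after child 1 ≥ β → β-cutoff, skip 2
D [α=-∞,β=2]: v=4 after child 1 ≥ β → β-cutoff, skip 2
Root [α=-∞,β=+∞]: v=2
Leaves evaluated: 5 of 9.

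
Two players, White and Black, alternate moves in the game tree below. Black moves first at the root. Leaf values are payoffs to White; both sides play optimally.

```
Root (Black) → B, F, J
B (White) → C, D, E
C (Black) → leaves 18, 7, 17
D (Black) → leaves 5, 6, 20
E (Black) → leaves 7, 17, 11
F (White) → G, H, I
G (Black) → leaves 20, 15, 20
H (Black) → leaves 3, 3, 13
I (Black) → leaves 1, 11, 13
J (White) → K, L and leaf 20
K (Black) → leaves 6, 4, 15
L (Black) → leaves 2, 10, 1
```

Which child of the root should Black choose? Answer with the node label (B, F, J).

B

C (Black): min(18, 7, 17) = 7
D (Black): min(5, 6, 20) = 5
E (Black): min(7, 17, 11) = 7
B (White): max(7, 5, 7) = 7
G (Black): min(20, 15, 20) = 15
H (Black): min(3, 3, 13) = 3
I (Black): min(1, 11, 13) = 1
F (White): max(15, 3, 1) = 15
K (Black): min(6, 4, 15) = 4
L (Black): min(2, 10, 1) = 1
J (White): max(4, 1, 20) = 20
Root (Black): min(7, 15, 20) = 7
Black picks the child with the lowest value: B (value 7).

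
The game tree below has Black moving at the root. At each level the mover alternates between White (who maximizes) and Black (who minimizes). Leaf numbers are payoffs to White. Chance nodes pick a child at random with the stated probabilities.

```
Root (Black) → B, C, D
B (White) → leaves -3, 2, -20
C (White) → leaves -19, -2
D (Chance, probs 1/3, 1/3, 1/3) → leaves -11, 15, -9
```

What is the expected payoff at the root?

-2

B (White): max(-3, 2, -20) = 2
C (White): max(-19, -2) = -2
D (Chance): 1/3·-11 + 1/3·15 + 1/3·-9 = -1.67
Root (Black): min(2, -2, -1.67) = -2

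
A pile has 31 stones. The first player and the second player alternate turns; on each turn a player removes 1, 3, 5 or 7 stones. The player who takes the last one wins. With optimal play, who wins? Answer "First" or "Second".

Compute winning (W) and losing (L) positions by backward induction:
i:   0  1  2  3  4  5  6  7  8  9 10 11 12 13 14 15 16 17 18 19 20 21 22 23 24 25 26 27 28 29 30 31
     L  W  L  W  L  W  L  W  L  W  L  W  L  W  L  W  L  W  L  W  L  W  L  W  L  W  L  W  L  W  L  W
Position 31 is W, so the first player wins.

First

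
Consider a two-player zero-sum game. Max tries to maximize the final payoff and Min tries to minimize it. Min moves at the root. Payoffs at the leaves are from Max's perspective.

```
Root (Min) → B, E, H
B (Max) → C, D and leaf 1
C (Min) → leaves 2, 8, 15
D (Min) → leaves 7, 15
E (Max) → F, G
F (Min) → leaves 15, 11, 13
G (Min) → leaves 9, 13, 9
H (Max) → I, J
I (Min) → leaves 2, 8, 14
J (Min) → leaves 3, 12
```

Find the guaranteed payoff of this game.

3

C (Min): min(2, 8, 15) = 2
D (Min): min(7, 15) = 7
B (Max): max(2, 7, 1) = 7
F (Min): min(15, 11, 13) = 11
G (Min): min(9, 13, 9) = 9
E (Max): max(11, 9) = 11
I (Min): min(2, 8, 14) = 2
J (Min): min(3, 12) = 3
H (Max): max(2, 3) = 3
Root (Min): min(7, 11, 3) = 3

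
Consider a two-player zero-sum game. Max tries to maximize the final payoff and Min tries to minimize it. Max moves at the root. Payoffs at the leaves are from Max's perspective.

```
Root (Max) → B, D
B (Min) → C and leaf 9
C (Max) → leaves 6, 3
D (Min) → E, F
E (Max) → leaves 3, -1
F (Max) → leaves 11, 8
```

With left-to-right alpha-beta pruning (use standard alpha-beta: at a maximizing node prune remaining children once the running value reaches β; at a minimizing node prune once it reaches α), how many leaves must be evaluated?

5

C [α=-∞,β=+∞]: v=6
B [α=-∞,β=+∞]: v=6
E [α=6,β=+∞]: v=3
D [α=6,β=+∞]: v=3 after child 1 ≤ α → α-cutoff, skip 1
Root [α=-∞,β=+∞]: v=6
Leaves evaluated: 5 of 7.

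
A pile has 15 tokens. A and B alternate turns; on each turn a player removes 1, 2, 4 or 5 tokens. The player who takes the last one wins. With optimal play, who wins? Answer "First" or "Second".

Second

i:   0  1  2  3  4  5  6  7  8  9 10 11 12 13 14 15
     L  W  W  L  W  W  L  W  W  L  W  W  L  W  W  L
Position 15 is L, so the second player wins.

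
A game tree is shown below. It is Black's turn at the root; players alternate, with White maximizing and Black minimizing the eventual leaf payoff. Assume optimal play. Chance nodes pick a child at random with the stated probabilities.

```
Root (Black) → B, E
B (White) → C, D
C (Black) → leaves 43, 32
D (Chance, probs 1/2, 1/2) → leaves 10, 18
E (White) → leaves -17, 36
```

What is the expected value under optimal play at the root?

C (Black): min(43, 32) = 32
D (Chance): 1/2·10 + 1/2·18 = 14
B (White): max(32, 14) = 32
E (White): max(-17, 36) = 36
Root (Black): min(32, 36) = 32

32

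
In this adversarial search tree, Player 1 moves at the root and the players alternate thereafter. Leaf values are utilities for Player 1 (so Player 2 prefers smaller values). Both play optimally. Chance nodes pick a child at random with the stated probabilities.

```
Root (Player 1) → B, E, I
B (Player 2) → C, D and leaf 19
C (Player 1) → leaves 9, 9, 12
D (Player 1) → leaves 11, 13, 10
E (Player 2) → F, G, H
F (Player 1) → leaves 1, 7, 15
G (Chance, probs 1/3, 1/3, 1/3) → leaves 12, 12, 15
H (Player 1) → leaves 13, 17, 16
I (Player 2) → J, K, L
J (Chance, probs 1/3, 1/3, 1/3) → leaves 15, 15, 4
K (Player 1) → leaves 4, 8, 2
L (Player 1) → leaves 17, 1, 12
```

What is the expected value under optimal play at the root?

13

C (Player 1): max(9, 9, 12) = 12
D (Player 1): max(11, 13, 10) = 13
B (Player 2): min(12, 13, 19) = 12
F (Player 1): max(1, 7, 15) = 15
G (Chance): 1/3·12 + 1/3·12 + 1/3·15 = 13
H (Player 1): max(13, 17, 16) = 17
E (Player 2): min(15, 13, 17) = 13
J (Chance): 1/3·15 + 1/3·15 + 1/3·4 = 11.33
K (Player 1): max(4, 8, 2) = 8
L (Player 1): max(17, 1, 12) = 17
I (Player 2): min(11.33, 8, 17) = 8
Root (Player 1): max(12, 13, 8) = 13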